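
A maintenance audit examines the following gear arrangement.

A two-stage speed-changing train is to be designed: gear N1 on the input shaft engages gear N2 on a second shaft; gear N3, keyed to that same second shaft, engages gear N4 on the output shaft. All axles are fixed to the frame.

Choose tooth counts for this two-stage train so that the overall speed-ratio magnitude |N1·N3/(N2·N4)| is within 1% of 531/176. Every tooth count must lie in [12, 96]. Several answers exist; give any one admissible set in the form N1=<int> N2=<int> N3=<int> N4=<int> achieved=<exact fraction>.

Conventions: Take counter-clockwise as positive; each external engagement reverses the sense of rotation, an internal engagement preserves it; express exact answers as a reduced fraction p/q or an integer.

topology: fixed-axis compound train — 2 stages, target 531/176
target = 531/176 in lowest terms: an exact hit needs N1·N3 = k·531 and N2·N4 = k·176 for one integer k, every count in [12, 96]; additionally prefer no 1:1 stage (N1 ≠ N2, N3 ≠ N4)
k = 1: no 1:1-free in-range split of k·531 and k·176 into factor pairs; take k = 2
k = 2: N1·N3 = 1062 = 18·59, N2·N4 = 352 = 16·22
achieved = 18·59/(16·22) = 531/176; |achieved − target| = 0 ≤ 531/17600 ✓

N1=18 N2=16 N3=59 N4=22 achieved=531/176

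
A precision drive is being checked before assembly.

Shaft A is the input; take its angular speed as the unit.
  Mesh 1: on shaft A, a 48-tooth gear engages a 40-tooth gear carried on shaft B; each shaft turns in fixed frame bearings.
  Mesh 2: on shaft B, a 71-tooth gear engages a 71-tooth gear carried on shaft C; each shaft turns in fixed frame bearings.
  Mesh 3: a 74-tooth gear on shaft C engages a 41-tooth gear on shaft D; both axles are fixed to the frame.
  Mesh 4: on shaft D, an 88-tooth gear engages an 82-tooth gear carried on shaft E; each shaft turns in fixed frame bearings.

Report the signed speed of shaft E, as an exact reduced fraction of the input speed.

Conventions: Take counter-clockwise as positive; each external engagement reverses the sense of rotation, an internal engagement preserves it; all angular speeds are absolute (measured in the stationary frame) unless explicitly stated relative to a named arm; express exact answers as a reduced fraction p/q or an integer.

19536/8405

4-mesh fixed-axis compound train (all bearings frame-fixed)
mesh 1 [48T→40T]: |ω|/ω_in = 1×48/40 = 6/5, sense flips to −
mesh 2 [71T→71T]: |ω|/ω_in = (6/5)×71/71 = 6/5, sense flips to +
mesh 3 [74T→41T]: |ω|/ω_in = (6/5)×74/41 = 444/205, sense flips to −
mesh 4 [88T→82T]: |ω|/ω_in = (444/205)×88/82 = 19536/8405, sense flips to +
signed output speed (× input speed) = 19536/8405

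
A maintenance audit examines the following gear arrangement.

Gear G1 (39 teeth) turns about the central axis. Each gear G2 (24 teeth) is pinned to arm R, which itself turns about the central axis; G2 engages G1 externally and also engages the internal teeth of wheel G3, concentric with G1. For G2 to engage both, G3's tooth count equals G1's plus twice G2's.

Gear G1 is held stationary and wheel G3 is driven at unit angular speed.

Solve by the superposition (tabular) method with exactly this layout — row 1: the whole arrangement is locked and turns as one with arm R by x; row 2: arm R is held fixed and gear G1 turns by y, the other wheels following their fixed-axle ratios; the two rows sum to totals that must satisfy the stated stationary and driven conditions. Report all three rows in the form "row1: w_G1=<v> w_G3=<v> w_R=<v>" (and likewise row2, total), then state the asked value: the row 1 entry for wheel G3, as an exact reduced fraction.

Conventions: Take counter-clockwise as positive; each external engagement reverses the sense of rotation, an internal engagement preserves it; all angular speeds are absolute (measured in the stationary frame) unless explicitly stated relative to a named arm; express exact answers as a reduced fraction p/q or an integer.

class = planetary set [G3 = 39+2·24 = 87; Willis about the carrier]
row 1 — lock + rotate with arm: ω_sun = ω_ring = ω_arm = x
row 2 — arm fixed, fixed-axis ratios: sun y, ring −(39/87)·y, arm 0
boundary: total ω_sun = x + y = 0 and total ω_ring = x − (39/87)·y = 1  ⇒  y = -29/42, x = 29/42
row 2 ring = −(39/87)·(-29/42) = 13/42
totals (row 1 + row 2): sun 29/42 + (-29/42) = 0, ring 29/42 + 13/42 = 1, arm 29/42 + 0 = 29/42
asked cell (row1, ring) = 29/42

row1: w_G1=29/42 w_G3=29/42 w_R=29/42
row2: w_G1=-29/42 w_G3=13/42 w_R=0
total: w_G1=0 w_G3=1 w_R=29/42
asked value: 29/42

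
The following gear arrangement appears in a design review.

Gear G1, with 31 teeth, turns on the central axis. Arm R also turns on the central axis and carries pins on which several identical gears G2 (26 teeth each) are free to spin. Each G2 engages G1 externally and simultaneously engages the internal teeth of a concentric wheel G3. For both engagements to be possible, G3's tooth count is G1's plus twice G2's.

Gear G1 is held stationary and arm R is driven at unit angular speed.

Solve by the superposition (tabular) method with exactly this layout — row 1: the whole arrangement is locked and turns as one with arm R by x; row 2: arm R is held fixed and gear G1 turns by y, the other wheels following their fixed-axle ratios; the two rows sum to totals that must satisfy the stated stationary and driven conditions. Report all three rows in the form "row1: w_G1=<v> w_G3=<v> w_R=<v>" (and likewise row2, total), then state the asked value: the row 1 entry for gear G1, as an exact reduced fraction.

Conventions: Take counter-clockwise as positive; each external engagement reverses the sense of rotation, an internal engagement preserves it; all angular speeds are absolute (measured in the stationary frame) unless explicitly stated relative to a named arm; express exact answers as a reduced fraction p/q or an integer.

planetary set (31T centre, 26T on arm, 83T internal) — Willis relation
row 1 — lock + rotate with arm: ω_sun = ω_ring = ω_arm = x
row 2 — arm fixed, fixed-axis ratios: sun y, ring −(31/83)·y, arm 0
boundary: total ω_sun = x + y = 0 and total ω_arm = x = 1  ⇒  y = -1, x = 1
row 2 ring = −(31/83)·(-1) = 31/83
totals (row 1 + row 2): sun 1 + (-1) = 0, ring 1 + 31/83 = 114/83, arm 1 + 0 = 1
asked cell (row1, sun) = 1

row1: w_G1=1 w_G3=1 w_R=1
row2: w_G1=-1 w_G3=31/83 w_R=0
total: w_G1=0 w_G3=114/83 w_R=1
asked value: 1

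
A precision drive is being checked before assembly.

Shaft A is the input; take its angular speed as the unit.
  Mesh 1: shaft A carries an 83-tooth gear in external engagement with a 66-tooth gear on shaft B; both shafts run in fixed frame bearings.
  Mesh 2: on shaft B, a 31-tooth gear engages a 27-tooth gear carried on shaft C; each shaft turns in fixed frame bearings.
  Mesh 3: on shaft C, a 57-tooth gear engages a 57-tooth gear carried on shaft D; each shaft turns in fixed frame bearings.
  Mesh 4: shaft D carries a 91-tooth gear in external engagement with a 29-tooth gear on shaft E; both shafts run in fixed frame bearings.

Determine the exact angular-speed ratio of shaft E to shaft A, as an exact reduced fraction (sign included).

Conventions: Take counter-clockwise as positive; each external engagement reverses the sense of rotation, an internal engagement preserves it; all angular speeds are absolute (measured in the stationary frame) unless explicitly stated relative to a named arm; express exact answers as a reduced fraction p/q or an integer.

234143/51678

class = fixed-axis compound train [4 meshes; 4 ratios multiply, 4 sense flips]
mesh 1 [83T→66T]: running ratio 83/66, sense −
mesh 2 [31T→27T]: running ratio 2573/1782, sense +
mesh 3 [57T→57T]: running ratio 2573/1782, sense −
mesh 4 [91T→29T]: running ratio 234143/51678, sense +
ω_out/ω_in = 234143/51678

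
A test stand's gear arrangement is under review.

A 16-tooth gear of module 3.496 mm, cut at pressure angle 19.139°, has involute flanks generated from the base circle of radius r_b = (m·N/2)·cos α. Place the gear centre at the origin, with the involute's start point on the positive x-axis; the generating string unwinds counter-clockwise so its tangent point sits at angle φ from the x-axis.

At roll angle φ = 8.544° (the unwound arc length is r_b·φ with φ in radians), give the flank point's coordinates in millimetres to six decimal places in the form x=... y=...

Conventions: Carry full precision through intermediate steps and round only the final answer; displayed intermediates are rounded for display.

class = single-mesh tooth geometry [base-circle involute, m = 3.496, 16T]
pitch radius r_p = m·N/2 = 3.496·16/2 = 27.968000
base radius r_b = r_p·cos α = 27.968000·cos 19.139° = 26.422096
roll angle φ = 8.544° = 0.14912093 rad
x = r_b·(cos φ + φ·sin φ) = 26.714239
y = r_b·(sin φ − φ·cos φ) = 0.029140

x=26.714239 y=0.029140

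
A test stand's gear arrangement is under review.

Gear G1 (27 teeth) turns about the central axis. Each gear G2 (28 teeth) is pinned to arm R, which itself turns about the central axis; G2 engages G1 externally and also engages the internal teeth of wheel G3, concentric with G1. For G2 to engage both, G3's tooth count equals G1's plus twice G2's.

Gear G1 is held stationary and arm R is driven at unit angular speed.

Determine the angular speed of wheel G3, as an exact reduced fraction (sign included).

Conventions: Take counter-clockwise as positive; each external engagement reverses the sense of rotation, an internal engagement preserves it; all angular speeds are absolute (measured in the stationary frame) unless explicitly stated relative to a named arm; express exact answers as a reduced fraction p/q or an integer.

topology: planetary set — G1 27T / G2 28T / G3 83T, arm = carrier (Willis)
ring teeth: 27 + 2·28 = 83
27(ω_sun−ω_arm) = −83(ω_ring−ω_arm),  ω_sun = 0, ω_arm = 1
ω_ring = 1 − (27/83)(0−1) = 110/83
exact speed ratio = 110/83

110/83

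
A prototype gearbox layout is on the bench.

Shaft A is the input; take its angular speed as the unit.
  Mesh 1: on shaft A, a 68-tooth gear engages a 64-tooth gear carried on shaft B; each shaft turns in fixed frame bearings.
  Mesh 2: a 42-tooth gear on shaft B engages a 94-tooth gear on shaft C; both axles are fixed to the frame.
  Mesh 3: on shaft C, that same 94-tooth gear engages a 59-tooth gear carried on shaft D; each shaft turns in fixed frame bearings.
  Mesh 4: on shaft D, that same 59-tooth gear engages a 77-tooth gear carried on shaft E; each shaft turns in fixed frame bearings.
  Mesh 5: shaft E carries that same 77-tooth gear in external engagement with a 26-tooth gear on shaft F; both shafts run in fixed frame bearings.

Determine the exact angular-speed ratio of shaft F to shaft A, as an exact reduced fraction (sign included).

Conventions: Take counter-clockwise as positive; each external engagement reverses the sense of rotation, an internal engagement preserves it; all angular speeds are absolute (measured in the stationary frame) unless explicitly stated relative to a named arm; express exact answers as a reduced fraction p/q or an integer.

class = fixed-axis compound train [5 meshes; 5 ratios multiply, 5 sense flips]
mesh 1 [68T→64T]: running ratio 17/16, sense −
mesh 2 [42T→94T]: running ratio 357/752, sense +
mesh 3 [94T→59T]: running ratio 357/472, sense −
mesh 4 [59T→77T]: running ratio 51/88, sense +
mesh 5 [77T→26T]: running ratio 357/208, sense −
ω_out/ω_in = -357/208

-357/208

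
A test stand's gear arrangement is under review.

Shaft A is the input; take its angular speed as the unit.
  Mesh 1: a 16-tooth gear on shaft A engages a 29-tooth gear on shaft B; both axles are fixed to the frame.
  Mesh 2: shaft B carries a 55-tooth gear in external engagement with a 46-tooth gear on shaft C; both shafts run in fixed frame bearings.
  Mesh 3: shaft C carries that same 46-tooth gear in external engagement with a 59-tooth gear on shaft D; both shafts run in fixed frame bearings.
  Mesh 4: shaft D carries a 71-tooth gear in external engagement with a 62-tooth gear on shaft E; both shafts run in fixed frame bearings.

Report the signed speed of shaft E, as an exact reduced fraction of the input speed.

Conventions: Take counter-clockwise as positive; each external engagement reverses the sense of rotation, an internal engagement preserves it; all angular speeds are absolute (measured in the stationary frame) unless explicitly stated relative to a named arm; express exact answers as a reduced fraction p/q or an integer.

31240/53041

4-mesh fixed-axis compound train (all bearings frame-fixed)
mesh 1 [16T→29T]: |ω|/ω_in = 1×16/29 = 16/29, sense flips to −
mesh 2 [55T→46T]: |ω|/ω_in = (16/29)×55/46 = 440/667, sense flips to +
mesh 3 [46T→59T]: |ω|/ω_in = (440/667)×46/59 = 880/1711, sense flips to −
mesh 4 [71T→62T]: |ω|/ω_in = (880/1711)×71/62 = 31240/53041, sense flips to +
signed output speed (× input speed) = 31240/53041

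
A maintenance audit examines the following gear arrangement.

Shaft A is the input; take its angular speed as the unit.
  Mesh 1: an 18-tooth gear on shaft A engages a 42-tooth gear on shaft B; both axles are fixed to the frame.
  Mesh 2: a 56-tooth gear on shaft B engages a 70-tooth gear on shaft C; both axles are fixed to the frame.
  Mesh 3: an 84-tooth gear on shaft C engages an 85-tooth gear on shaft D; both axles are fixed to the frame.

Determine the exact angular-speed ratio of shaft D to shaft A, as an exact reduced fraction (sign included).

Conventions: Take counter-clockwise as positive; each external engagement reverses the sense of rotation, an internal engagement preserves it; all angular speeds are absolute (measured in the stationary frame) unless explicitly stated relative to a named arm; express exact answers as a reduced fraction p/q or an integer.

-144/425

class = fixed-axis compound train [3 meshes; 3 ratios multiply, 3 sense flips]
mesh 1 [18T→42T]: running ratio 3/7, sense −
mesh 2 [56T→70T]: running ratio 12/35, sense +
mesh 3 [84T→85T]: running ratio 144/425, sense −
ω_out/ω_in = -144/425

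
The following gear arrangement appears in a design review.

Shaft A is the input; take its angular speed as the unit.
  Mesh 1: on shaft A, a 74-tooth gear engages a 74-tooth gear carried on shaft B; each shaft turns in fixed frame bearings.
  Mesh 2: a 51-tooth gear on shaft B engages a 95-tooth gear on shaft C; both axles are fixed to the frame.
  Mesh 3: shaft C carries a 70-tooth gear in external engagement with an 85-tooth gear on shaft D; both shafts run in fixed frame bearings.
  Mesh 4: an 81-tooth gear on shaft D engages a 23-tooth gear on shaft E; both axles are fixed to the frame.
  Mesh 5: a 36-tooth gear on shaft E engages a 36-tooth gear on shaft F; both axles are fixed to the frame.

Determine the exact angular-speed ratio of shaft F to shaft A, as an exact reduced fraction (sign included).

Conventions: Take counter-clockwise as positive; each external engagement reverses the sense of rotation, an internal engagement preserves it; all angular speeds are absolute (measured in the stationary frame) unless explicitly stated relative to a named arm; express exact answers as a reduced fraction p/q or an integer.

-3402/2185

class = fixed-axis compound train [5 meshes; 5 ratios multiply, 5 sense flips]
mesh 1 [74T→74T]: running ratio 1, sense −
mesh 2 [51T→95T]: running ratio 51/95, sense +
mesh 3 [70T→85T]: running ratio 42/95, sense −
mesh 4 [81T→23T]: running ratio 3402/2185, sense +
mesh 5 [36T→36T]: running ratio 3402/2185, sense −
ω_out/ω_in = -3402/2185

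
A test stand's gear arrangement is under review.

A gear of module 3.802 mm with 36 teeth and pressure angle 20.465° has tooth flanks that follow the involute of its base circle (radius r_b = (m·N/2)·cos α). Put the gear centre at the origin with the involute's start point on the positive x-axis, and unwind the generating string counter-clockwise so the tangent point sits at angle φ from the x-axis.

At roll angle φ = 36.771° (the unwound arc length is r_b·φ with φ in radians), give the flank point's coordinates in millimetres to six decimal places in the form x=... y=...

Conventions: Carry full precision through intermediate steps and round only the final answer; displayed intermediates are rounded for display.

recognized (one wheel, involute flank): single-mesh tooth geometry, m = 3.802, N = 36
pitch radius r_p = m·N/2 = 3.802·36/2 = 68.436000
base radius r_b = r_p·cos α = 68.436000·cos 20.465° = 64.116726
roll angle φ = 36.771° = 0.64177502 rad
x = r_b·(cos φ + φ·sin φ) = 75.991958
y = r_b·(sin φ − φ·cos φ) = 5.420064

x=75.991958 y=5.420064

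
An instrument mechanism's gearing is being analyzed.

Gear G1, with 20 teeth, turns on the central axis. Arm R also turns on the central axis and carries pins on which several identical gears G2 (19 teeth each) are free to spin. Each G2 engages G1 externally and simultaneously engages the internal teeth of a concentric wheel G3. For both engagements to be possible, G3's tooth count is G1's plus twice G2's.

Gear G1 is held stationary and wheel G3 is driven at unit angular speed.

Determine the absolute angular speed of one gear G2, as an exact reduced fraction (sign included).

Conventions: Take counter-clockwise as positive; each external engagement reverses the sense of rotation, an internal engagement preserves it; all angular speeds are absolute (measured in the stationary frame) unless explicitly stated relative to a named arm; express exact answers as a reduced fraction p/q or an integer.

29/19

recognized (axles ride arm R): planetary set, 20/19/58 teeth
ring teeth: 20 + 2·19 = 58
20(ω_sun−ω_arm) = −58(ω_ring−ω_arm),  ω_sun = 0, ω_ring = 1
20(0−ω_arm) = −58(1−ω_arm)  ⇒  78·ω_arm = 58  ⇒  ω_arm = 29/39
sun–planet mesh: 20·(0−29/39) = −19·(ω_p−ω_arm)  ⇒  ω_p−ω_arm = 580/741
ω_p = 29/39 + 580/741 = 29/19
exact speed ratio = 29/19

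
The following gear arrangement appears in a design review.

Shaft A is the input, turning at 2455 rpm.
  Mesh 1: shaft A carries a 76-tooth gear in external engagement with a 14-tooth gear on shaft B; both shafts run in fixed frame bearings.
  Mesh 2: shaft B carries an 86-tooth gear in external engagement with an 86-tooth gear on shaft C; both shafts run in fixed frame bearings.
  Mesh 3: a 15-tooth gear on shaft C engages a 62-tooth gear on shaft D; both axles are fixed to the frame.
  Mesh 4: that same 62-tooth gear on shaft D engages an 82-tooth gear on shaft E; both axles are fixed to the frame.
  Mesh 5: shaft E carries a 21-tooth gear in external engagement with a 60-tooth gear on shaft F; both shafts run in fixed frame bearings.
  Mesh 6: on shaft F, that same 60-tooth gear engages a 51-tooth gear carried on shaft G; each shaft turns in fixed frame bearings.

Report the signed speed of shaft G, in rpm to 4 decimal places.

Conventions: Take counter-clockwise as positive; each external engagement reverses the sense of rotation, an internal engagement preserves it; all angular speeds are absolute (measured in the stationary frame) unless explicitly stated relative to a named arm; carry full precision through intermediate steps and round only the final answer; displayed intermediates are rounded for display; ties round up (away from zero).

+1003.8379 rpm

recognized (7 fixed axles, 6 meshes): fixed-axis compound train
mesh 1 [76T→14T]: ω = 2455.0000×76/14 = 13327.1429 rpm, sense flips to −
mesh 2 [86T→86T]: ω = 13327.1429×86/86 = 13327.1429 rpm, sense flips to +
mesh 3 [15T→62T]: ω = 13327.1429×15/62 = 3224.3088 rpm, sense flips to −
mesh 4 [62T→82T]: ω = 3224.3088×62/82 = 2437.8920 rpm, sense flips to +
mesh 5 [21T→60T]: ω = 2437.8920×21/60 = 853.2622 rpm, sense flips to −
mesh 6 [60T→51T]: ω = 853.2622×60/51 = 1003.8379 rpm, sense flips to +
signed output speed = +1003.8379 rpm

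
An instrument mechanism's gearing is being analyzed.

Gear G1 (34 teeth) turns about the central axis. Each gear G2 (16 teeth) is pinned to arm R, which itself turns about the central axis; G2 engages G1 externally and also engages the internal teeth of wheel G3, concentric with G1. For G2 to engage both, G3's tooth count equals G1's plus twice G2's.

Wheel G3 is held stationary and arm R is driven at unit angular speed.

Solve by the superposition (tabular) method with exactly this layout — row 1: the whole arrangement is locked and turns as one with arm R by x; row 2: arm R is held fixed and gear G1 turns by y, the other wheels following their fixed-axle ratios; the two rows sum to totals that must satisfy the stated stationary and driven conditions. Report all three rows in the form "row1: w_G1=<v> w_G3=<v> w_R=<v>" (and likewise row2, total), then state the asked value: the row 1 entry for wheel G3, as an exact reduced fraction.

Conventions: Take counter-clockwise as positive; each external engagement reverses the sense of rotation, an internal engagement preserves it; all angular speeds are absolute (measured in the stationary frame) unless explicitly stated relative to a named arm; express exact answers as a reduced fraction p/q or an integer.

row1: w_G1=1 w_G3=1 w_R=1
row2: w_G1=33/17 w_G3=-1 w_R=0
total: w_G1=50/17 w_G3=0 w_R=1
asked value: 1

topology: planetary set — G1 34T / G2 16T / G3 66T, arm = carrier (Willis)
row 1 (train locked, turned with arm): all members turn x
row 2: sun turns y, ring = −(34/66)·y, arm 0
boundary: total ω_ring = x − (34/66)·y = 0 and total ω_arm = x = 1  ⇒  y = 33/17, x = 1
row 2 ring = −(34/66)·33/17 = -1
totals (row 1 + row 2): sun 1 + 33/17 = 50/17, ring 1 + (-1) = 0, arm 1 + 0 = 1
asked cell (row1, ring) = 1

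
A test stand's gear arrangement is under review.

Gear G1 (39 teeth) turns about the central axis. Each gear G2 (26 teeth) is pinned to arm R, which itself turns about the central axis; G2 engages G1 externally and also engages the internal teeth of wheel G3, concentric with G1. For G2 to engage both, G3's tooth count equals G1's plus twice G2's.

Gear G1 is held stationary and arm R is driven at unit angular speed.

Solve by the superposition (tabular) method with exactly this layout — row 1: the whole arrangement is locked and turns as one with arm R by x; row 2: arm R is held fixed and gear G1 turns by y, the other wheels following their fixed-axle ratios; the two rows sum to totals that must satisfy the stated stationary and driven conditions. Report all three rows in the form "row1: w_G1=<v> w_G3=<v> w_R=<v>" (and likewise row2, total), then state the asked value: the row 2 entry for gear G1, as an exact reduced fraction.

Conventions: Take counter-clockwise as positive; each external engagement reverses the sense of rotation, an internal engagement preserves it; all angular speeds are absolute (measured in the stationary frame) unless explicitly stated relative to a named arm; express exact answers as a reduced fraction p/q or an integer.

row1: w_G1=1 w_G3=1 w_R=1
row2: w_G1=-1 w_G3=3/7 w_R=0
total: w_G1=0 w_G3=10/7 w_R=1
asked value: -1

recognized (axles ride arm R): planetary set, 39/26/91 teeth
row 1: whole set turns with the arm by x
superposition row 2 [arm held]: sun y, ring −(39/91)·y, arm 0
boundary: total ω_sun = x + y = 0 and total ω_arm = x = 1  ⇒  y = -1, x = 1
row 2 ring = −(39/91)·(-1) = 3/7
totals (row 1 + row 2): sun 1 + (-1) = 0, ring 1 + 3/7 = 10/7, arm 1 + 0 = 1
asked cell (row2, sun) = -1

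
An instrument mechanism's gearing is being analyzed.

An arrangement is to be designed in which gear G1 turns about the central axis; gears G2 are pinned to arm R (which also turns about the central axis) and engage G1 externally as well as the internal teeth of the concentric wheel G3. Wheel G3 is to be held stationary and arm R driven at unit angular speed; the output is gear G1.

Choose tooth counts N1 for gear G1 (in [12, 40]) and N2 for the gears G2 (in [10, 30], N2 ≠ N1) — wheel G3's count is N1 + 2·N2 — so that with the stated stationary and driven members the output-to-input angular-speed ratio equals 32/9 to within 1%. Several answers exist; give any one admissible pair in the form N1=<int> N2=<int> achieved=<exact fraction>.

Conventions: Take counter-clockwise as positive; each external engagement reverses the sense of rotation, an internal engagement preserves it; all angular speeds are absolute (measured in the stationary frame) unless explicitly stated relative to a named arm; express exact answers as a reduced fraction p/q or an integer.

N1=18 N2=14 achieved=32/9

topology: planetary set — design target 32/9, arm = carrier (Willis)
Willis with ω_ring = 0: ω_sun/ω_arm = (N1+N3)/N1; set equal to 32/9  ⇒  N3/N1 = 32/9 − 1 = 23/9
N3 = N1 + 2·N2  ⇒  N2/N1 = (N3/N1 − 1)/2 = (23/9 − 1)/2 = 7/9
smallest multiple with N1 ≥ 12 and N2 ≥ 10: k = 2  ⇒  N1 = 2·9 = 18, N2 = 2·7 = 14 (N1 ≤ 40, N2 ≤ 30, N2 ≠ N1 ✓), N3 = 18 + 2·14 = 46
check: (N1+N3)/N1 with N1 = 18, N3 = 46 gives 32/9; |achieved − target| = 0 ≤ 8/225 ✓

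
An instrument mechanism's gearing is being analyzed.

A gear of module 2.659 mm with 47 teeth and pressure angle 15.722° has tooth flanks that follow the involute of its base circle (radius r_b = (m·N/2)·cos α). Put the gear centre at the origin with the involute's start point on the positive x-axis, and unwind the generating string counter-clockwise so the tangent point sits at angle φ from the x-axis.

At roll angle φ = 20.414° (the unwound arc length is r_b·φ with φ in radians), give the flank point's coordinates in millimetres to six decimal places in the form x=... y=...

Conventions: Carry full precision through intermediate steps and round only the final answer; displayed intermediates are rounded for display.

single-mesh involute tooth geometry (47T wheel at module 2.659)
pitch radius r_p = m·N/2 = 2.659·47/2 = 62.486500
base radius r_b = r_p·cos α = 62.486500·cos 15.722° = 60.148741
roll angle φ = 20.414° = 0.35629151 rad
x = r_b·(cos φ + φ·sin φ) = 63.846183
y = r_b·(sin φ − φ·cos φ) = 0.895362

x=63.846183 y=0.895362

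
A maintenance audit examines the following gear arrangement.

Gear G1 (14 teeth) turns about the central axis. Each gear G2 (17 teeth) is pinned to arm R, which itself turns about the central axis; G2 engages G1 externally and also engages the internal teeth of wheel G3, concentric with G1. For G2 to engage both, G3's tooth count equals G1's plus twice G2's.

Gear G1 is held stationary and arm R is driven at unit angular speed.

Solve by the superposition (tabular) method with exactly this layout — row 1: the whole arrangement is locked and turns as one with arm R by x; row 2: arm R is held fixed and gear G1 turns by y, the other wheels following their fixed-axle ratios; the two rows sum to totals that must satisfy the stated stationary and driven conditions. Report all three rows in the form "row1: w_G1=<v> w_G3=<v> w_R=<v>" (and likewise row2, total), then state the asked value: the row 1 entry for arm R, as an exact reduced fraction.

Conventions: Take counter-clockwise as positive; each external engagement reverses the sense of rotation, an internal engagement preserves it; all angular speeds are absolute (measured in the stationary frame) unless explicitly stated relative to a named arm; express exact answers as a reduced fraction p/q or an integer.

row1: w_G1=1 w_G3=1 w_R=1
row2: w_G1=-1 w_G3=7/24 w_R=0
total: w_G1=0 w_G3=31/24 w_R=1
asked value: 1

class = planetary set [G3 = 14+2·17 = 48; Willis about the carrier]
superposition row 1 [locked train]: every member turns x
superposition row 2 [arm held]: sun y, ring −(14/48)·y, arm 0
boundary: total ω_sun = x + y = 0 and total ω_arm = x = 1  ⇒  y = -1, x = 1
row 2 ring = −(14/48)·(-1) = 7/24
totals (row 1 + row 2): sun 1 + (-1) = 0, ring 1 + 7/24 = 31/24, arm 1 + 0 = 1
asked cell (row1, arm) = 1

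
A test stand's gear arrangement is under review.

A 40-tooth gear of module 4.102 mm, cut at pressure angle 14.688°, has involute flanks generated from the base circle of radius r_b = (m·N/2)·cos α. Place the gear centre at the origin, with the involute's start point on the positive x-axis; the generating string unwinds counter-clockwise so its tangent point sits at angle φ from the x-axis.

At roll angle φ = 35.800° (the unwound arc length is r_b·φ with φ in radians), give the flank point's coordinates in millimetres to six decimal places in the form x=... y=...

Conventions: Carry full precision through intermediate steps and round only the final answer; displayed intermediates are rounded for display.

single-mesh involute tooth geometry (40T wheel at module 4.102)
pitch radius r_p = m·N/2 = 4.102·40/2 = 82.040000
base radius r_b = r_p·cos α = 82.040000·cos 14.688° = 79.359005
roll angle φ = 35.800° = 0.62482787 rad
x = r_b·(cos φ + φ·sin φ) = 93.370764
y = r_b·(sin φ − φ·cos φ) = 6.204477

x=93.370764 y=6.204477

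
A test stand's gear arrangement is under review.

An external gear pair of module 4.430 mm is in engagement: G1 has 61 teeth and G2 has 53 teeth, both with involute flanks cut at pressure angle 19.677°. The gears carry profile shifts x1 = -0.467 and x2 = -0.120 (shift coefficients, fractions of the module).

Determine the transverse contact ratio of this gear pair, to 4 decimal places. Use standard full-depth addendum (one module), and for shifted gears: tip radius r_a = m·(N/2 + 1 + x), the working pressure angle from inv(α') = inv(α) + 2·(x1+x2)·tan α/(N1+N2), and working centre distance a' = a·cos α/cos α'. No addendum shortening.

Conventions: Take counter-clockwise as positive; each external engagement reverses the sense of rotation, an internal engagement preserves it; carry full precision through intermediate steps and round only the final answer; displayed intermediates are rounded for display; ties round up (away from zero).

1.9421

topology: single-mesh involute geometry — m = 4.430, 61T/53T pair
base radii: r_b1 = 127.225066, r_b2 = 110.539811
tip radii: r_a1 = 137.476190, r_a2 = 121.293400
inv(α') = inv(19.677°) + 2·(-0.467-0.120)·tan α/(61+53) = 0.01048793  ⇒  α' = 17.85079°
a' = a·cos α / cos α' = 252.5100·cos 19.677°/cos 17.85079° = 249.790279
action lengths: √(r_a1²−r_b1²) = 52.091126, √(r_a2²−r_b2²) = 49.930341
base pitch p_b = π·m·cos α = 13.104568
CR = (52.091126 + 49.930341 − 249.790279·sin 17.85079°)/13.104568 = 1.942142
contact ratio ≈ 1.9421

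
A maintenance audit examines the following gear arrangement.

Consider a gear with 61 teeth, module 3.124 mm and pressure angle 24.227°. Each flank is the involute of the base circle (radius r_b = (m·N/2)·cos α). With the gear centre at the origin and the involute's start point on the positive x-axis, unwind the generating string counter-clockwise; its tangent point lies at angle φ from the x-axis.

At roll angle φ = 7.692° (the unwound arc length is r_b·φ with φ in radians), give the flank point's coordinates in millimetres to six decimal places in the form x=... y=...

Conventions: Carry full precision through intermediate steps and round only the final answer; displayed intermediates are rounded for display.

x=87.669711 y=0.069955

single-mesh involute tooth geometry (61T wheel at module 3.124)
pitch radius r_p = m·N/2 = 3.124·61/2 = 95.282000
base radius r_b = r_p·cos α = 95.282000·cos 24.227° = 86.890213
roll angle φ = 7.692° = 0.13425073 rad
x = r_b·(cos φ + φ·sin φ) = 87.669711
y = r_b·(sin φ − φ·cos φ) = 0.069955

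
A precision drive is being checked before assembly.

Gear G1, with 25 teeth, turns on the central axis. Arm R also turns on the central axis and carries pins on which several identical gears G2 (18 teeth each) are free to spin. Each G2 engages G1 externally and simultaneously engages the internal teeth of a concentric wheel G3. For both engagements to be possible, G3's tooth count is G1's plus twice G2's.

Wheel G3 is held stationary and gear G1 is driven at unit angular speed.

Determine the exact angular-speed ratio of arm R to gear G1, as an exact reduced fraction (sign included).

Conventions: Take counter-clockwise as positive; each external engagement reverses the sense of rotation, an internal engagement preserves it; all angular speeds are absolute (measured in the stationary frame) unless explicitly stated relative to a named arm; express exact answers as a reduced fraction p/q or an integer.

25/86

recognized (axles ride arm R): planetary set, 25/18/61 teeth
ring teeth: 25 + 2·18 = 61
25(ω_sun−ω_arm) = −61(ω_ring−ω_arm),  ω_ring = 0, ω_sun = 1
25(1−ω_arm) = −61(0−ω_arm)  ⇒  86·ω_arm = 25  ⇒  ω_arm = 25/86
ω_out/ω_in = 25/86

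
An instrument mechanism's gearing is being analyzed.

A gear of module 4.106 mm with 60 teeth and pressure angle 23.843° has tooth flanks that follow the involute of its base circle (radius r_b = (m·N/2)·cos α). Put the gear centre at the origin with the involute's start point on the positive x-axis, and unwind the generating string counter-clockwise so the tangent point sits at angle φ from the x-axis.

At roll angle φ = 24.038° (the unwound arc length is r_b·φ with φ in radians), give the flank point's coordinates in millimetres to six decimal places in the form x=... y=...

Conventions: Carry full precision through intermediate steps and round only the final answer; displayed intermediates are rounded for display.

x=122.150931 y=2.724837

topology: single-mesh involute geometry — m = 4.106, N = 60
pitch radius r_p = m·N/2 = 4.106·60/2 = 123.180000
base radius r_b = r_p·cos α = 123.180000·cos 23.843° = 112.667394
roll angle φ = 24.038° = 0.41954225 rad
x = r_b·(cos φ + φ·sin φ) = 122.150931
y = r_b·(sin φ − φ·cos φ) = 2.724837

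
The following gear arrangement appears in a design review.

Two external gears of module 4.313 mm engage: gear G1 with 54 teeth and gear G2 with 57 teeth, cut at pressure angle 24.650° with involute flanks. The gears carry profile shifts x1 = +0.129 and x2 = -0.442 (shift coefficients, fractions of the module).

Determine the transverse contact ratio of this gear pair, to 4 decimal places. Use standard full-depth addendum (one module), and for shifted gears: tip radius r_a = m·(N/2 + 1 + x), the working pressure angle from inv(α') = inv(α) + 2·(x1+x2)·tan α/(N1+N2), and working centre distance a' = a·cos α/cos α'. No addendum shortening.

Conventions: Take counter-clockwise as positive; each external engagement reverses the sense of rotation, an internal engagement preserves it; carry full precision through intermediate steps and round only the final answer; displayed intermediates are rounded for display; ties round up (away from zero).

1.5908

recognized (one external pair, fixed centres): single-mesh tooth geometry, m = 4.313, N1 = 54, N2 = 57
base radii: r_b1 = 105.839110, r_b2 = 111.719061
tip radii: r_a1 = 121.320377, r_a2 = 125.327154
inv(α') = inv(24.650°) + 2·(+0.129-0.442)·tan α/(54+57) = 0.02608011  ⇒  α' = 23.92180°
a' = a·cos α / cos α' = 239.3715·cos 24.650°/cos 23.92180° = 238.002664
action lengths: √(r_a1²−r_b1²) = 59.301911, √(r_a2²−r_b2²) = 56.795660
base pitch p_b = π·m·cos α = 12.314940
CR = (59.301911 + 56.795660 − 238.002664·sin 23.92180°)/12.314940 = 1.590751
contact ratio ≈ 1.5908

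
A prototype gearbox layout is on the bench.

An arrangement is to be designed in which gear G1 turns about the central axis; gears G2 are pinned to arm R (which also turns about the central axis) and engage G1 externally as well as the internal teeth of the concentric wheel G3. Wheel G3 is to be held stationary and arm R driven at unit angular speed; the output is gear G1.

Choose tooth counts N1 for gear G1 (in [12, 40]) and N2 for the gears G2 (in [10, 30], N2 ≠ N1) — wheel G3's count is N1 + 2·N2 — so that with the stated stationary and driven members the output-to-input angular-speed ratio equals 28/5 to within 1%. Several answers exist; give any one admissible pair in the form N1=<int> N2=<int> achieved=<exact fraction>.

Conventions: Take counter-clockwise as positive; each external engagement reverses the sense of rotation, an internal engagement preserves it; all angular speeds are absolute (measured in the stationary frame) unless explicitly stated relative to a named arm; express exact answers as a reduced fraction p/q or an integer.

N1=15 N2=27 achieved=28/5

design class (target 28/5): planetary set
Willis with ω_ring = 0: ω_sun/ω_arm = (N1+N3)/N1; set equal to 28/5  ⇒  N3/N1 = 28/5 − 1 = 23/5
N3 = N1 + 2·N2  ⇒  N2/N1 = (N3/N1 − 1)/2 = (23/5 − 1)/2 = 9/5
smallest multiple with N1 ≥ 12 and N2 ≥ 10: k = 3  ⇒  N1 = 3·5 = 15, N2 = 3·9 = 27 (N1 ≤ 40, N2 ≤ 30, N2 ≠ N1 ✓), N3 = 15 + 2·27 = 69
check: (N1+N3)/N1 with N1 = 15, N3 = 69 gives 28/5; |achieved − target| = 0 ≤ 7/125 ✓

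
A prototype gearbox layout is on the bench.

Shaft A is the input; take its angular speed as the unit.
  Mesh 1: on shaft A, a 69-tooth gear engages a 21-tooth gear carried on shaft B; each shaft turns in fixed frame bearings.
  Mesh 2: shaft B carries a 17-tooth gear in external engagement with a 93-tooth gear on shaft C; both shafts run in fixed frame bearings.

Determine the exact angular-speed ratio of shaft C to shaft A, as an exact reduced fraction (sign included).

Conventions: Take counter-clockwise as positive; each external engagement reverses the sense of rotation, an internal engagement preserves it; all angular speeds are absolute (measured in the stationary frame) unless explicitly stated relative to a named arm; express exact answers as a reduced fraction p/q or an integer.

class = fixed-axis compound train [2 meshes; 2 ratios multiply, 2 sense flips]
mesh 1 [69T→21T]: running ratio 23/7, sense −
mesh 2 [17T→93T]: running ratio 391/651, sense +
ω_out/ω_in = 391/651

391/651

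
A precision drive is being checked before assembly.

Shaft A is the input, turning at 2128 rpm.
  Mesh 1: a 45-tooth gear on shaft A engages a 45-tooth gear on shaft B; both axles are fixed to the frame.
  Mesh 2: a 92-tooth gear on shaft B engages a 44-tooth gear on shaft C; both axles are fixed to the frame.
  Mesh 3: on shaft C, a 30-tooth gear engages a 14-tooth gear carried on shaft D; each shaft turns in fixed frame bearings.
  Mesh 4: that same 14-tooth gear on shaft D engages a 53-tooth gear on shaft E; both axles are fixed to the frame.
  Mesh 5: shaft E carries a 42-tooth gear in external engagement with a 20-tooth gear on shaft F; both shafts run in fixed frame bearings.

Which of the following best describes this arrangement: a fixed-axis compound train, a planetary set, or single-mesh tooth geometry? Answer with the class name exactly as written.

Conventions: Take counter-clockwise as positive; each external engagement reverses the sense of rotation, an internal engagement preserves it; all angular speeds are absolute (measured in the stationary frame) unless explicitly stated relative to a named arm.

5-mesh fixed-axis compound train (all bearings frame-fixed)
classification: fixed-axis compound train

fixed-axis compound train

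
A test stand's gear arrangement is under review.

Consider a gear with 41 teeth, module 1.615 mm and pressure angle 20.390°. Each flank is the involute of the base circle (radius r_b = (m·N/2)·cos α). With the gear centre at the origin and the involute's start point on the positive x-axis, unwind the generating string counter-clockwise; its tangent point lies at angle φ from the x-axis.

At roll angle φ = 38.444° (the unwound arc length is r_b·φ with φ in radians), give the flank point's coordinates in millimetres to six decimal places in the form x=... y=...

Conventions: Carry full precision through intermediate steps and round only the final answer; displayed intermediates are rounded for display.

single-mesh involute tooth geometry (41T wheel at module 1.615)
pitch radius r_p = m·N/2 = 1.615·41/2 = 33.107500
base radius r_b = r_p·cos α = 33.107500·cos 20.390° = 31.033077
roll angle φ = 38.444° = 0.67097438 rad
x = r_b·(cos φ + φ·sin φ) = 37.251924
y = r_b·(sin φ − φ·cos φ) = 2.986357

x=37.251924 y=2.986357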